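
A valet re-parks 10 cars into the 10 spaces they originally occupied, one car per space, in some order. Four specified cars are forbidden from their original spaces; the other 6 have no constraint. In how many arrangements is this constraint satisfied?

2399760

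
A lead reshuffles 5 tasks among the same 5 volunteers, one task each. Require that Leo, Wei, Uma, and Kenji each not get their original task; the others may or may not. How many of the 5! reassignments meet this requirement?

53

Inclusion-exclusion on the 4 forbidden self-matches:
Σ_{j=0}^{4} (-1)^j C(4,j)(5-j)!
= C(4,0)·5! - C(4,1)·4! + C(4,2)·3! - C(4,3)·2! + C(4,4)·1!
= 120 - 96 + 36 - 8 + 1
= 53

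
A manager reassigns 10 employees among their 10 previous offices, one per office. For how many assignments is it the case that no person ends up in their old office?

1334961

By inclusion-exclusion, !10 = Σ (-1)^k · 10!/k! for k=0..10
= 10! - 10!/1! + 10!/2! - 10!/3! + 10!/4! - 10!/5! + 10!/6! - 10!/7! + 10!/8! - 10!/9! + 10!/10!
= 3628800 - 3628800 + 1814400 - 604800 + 151200 - 30240 + 5040 - 720 + 90 - 10 + 1
= 1334961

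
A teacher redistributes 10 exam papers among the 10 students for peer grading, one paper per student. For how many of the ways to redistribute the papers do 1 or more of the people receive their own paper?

2293839

# with exactly i fixed is C(10,i)·!(10-i); sum over i=1..10:
  i=1: C(10,1)·!9 = 10·133496 = 1334960
  i=2: C(10,2)·!8 = 45·14833 = 667485
  i=3: C(10,3)·!7 = 120·1854 = 222480
  i=4: C(10,4)·!6 = 210·265 = 55650
  i=5: C(10,5)·!5 = 252·44 = 11088
  i=6: C(10,6)·!4 = 210·9 = 1890
  i=7: C(10,7)·!3 = 120·2 = 240
  i=8: C(10,8)·!2 = 45·1 = 45
  i=9: C(10,9)·!1 = 10·0 = 0
  i=10: C(10,10)·!0 = 1·1 = 1
Total = 2293839.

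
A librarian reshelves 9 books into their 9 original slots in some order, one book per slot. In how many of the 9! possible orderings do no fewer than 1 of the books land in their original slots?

229384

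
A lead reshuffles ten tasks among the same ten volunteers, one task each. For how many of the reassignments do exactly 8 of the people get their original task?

45

Pick the 8 fixed positions: C(10,8) = 45 ways.
The other 2 form a derangement: !2 = 1.
Total: 45 × 1 = 45.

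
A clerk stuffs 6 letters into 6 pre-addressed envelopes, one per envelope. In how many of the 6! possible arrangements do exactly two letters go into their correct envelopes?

135

Choose which 2 of the 6 are fixed: C(6,2) = 15.
The remaining 4 must be deranged: !4 = 9.
Total: 15 × 9 = 135.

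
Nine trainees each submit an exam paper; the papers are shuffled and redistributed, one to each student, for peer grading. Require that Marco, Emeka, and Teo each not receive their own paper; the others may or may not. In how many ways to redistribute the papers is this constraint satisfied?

Let A_j be the event that the j-th constrained one is fixed. By inclusion-exclusion over the 3 events:
Σ_{j=0}^{3} (-1)^j C(3,j)(9-j)!
= C(3,0)·9! - C(3,1)·8! + C(3,2)·7! - C(3,3)·6!
= 362880 - 120960 + 15120 - 720
= 256320

256320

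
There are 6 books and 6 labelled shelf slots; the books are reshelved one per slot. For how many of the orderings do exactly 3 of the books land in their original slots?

40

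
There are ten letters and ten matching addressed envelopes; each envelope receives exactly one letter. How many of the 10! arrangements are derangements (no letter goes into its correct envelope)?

1334961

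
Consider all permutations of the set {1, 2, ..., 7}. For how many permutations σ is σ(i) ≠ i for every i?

The number of derangements of 7 is !7 = Σ_{k=0}^{7} (-1)^k·7!/k!
= 7! - 7!/1! + 7!/2! - 7!/3! + 7!/4! - 7!/5! + 7!/6! - 7!/7!
= 5040 - 5040 + 2520 - 840 + 210 - 42 + 7 - 1
= 1854

1854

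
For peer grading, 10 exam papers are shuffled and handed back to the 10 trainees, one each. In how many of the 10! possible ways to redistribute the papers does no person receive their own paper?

1334961

By inclusion-exclusion, !10 = Σ (-1)^k · 10!/k! for k=0..10
= 10! - 10!/1! + 10!/2! - 10!/3! + 10!/4! - 10!/5! + 10!/6! - 10!/7! + 10!/8! - 10!/9! + 10!/10!
= 3628800 - 3628800 + 1814400 - 604800 + 151200 - 30240 + 5040 - 720 + 90 - 10 + 1
= 1334961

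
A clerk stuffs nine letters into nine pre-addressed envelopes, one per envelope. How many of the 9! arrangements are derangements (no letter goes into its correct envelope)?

Recurrence: !9 = 9·!8 + (-1)^9.
!9 = 9·14833 - 1 = 133496

133496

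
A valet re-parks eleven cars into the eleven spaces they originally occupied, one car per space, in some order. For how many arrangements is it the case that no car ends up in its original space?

Recurrence: !11 = 10·(!10 + !9).
!11 = 10·(1334961 + 133496) = 10·1468457 = 14684570

14684570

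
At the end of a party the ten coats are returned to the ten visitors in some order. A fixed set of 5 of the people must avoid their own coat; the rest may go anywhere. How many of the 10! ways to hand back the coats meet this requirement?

Inclusion-exclusion on the 5 forbidden self-matches:
Σ_{j=0}^{5} (-1)^j C(5,j)(10-j)!
= C(5,0)·10! - C(5,1)·9! + C(5,2)·8! - C(5,3)·7! + C(5,4)·6! - C(5,5)·5!
= 3628800 - 1814400 + 403200 - 50400 + 3600 - 120
= 2170680

2170680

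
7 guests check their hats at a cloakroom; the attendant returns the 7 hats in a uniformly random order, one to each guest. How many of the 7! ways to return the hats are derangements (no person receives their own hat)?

1854

Use !n = n·!(n-1) + (-1)^n.
!7 = 7·265 - 1 = 1854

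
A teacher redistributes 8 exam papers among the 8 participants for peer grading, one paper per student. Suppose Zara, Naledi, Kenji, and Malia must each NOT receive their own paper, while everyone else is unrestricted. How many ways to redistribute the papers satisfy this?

Let A_j be the event that the j-th constrained one is fixed. By inclusion-exclusion over the 4 events:
Σ_{j=0}^{4} (-1)^j C(4,j)(8-j)!
= C(4,0)·8! - C(4,1)·7! + C(4,2)·6! - C(4,3)·5! + C(4,4)·4!
= 40320 - 20160 + 4320 - 480 + 24
= 24024

24024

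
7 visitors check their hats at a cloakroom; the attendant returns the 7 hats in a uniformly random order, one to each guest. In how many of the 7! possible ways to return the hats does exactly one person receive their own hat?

1855

Choose which one of the 7 is fixed: C(7,1) = 7.
The remaining 6 must be deranged: !6 = 265.
Total: 7 × 265 = 1855.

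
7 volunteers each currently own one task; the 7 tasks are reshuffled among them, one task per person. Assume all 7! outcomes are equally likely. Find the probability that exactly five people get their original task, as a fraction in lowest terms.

Favorable outcomes: C(7,5)·!2 = 21·1 = 21.
Total outcomes: 7! = 5040.
Probability = 21/5040 = 1/240.

1/240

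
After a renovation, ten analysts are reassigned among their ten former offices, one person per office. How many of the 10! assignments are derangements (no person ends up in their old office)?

Use !n = n·!(n-1) + (-1)^n.
!10 = 10·133496 + 1 = 1334961

1334961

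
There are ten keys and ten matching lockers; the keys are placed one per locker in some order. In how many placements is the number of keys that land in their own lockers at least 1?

# with exactly i fixed is C(10,i)·!(10-i); sum over i=1..10:
  i=1: C(10,1)·!9 = 10·133496 = 1334960
  i=2: C(10,2)·!8 = 45·14833 = 667485
  i=3: C(10,3)·!7 = 120·1854 = 222480
  i=4: C(10,4)·!6 = 210·265 = 55650
  i=5: C(10,5)·!5 = 252·44 = 11088
  i=6: C(10,6)·!4 = 210·9 = 1890
  i=7: C(10,7)·!3 = 120·2 = 240
  i=8: C(10,8)·!2 = 45·1 = 45
  i=9: C(10,9)·!1 = 10·0 = 0
  i=10: C(10,10)·!0 = 1·1 = 1
Total = 2293839.

2293839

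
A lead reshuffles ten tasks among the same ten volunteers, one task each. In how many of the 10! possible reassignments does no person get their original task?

Recurrence: !10 = 9·(!9 + !8).
!10 = 9·(133496 + 14833) = 9·148329 = 1334961

1334961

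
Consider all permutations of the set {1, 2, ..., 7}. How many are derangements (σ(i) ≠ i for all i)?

Use !n = (n-1)(!(n-1) + !(n-2)).
!7 = 6·(265 + 44) = 6·309 = 1854

1854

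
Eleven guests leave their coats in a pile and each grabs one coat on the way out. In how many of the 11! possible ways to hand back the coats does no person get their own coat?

14684570

The number of derangements of 11 is !11 = Σ_{k=0}^{11} (-1)^k·11!/k!
= 11! - 11!/1! + 11!/2! - 11!/3! + 11!/4! - 11!/5! + 11!/6! - 11!/7! + 11!/8! - 11!/9! + 11!/10! - 11!/11!
= 39916800 - 39916800 + 19958400 - 6652800 + 1663200 - 332640 + 55440 - 7920 + 990 - 110 + 11 - 1
= 14684570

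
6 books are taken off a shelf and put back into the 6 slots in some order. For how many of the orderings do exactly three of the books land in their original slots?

Choose which 3 of the 6 are fixed: C(6,3) = 20.
The remaining 3 must be deranged: !3 = 2.
Total: 20 × 2 = 40.

40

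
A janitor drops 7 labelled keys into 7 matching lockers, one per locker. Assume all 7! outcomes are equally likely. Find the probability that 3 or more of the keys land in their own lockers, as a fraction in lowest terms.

407/5040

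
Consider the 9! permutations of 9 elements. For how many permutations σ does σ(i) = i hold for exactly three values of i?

Choose which 3 of the 9 are fixed: C(9,3) = 84.
The other 6 form a derangement: !6 = 265.
Total: 84 × 265 = 22260.

22260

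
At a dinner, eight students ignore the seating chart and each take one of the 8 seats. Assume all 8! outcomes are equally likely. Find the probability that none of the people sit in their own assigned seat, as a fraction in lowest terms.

2119/5760

Favorable outcomes: !8 = 14833.
Total outcomes: 8! = 40320.
Probability = 14833/40320 = 2119/5760.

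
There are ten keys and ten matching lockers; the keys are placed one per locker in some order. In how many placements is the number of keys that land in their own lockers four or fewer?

Sum C(10,i)·!(10-i) for i = 0..4:
  i=0: C(10,0)·!10 = 1·1334961 = 1334961
  i=1: C(10,1)·!9 = 10·133496 = 1334960
  i=2: C(10,2)·!8 = 45·14833 = 667485
  i=3: C(10,3)·!7 = 120·1854 = 222480
  i=4: C(10,4)·!6 = 210·265 = 55650
Total = 3615536.

3615536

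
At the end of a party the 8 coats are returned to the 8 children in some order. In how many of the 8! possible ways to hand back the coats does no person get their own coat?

14833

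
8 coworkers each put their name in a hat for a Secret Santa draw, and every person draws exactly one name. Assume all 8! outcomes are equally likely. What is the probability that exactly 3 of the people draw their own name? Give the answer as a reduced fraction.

11/180

Favorable outcomes: C(8,3)·!5 = 56·44 = 2464.
Total outcomes: 8! = 40320.
Probability = 2464/40320 = 11/180.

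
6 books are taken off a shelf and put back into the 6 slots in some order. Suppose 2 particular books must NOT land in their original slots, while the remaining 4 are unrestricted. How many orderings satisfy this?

504

Inclusion-exclusion on the 2 forbidden self-matches:
Σ_{j=0}^{2} (-1)^j C(2,j)(6-j)!
= C(2,0)·6! - C(2,1)·5! + C(2,2)·4!
= 720 - 240 + 24
= 504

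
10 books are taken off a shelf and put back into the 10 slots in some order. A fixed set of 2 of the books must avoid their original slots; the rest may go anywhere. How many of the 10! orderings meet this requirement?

2943360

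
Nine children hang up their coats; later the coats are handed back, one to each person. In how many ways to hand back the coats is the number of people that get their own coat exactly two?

66744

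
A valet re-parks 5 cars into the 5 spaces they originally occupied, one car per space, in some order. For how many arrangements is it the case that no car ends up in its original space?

44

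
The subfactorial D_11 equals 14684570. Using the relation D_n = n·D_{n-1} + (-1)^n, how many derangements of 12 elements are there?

D_12 = 12·14684570 + 1 = 176214841.

176214841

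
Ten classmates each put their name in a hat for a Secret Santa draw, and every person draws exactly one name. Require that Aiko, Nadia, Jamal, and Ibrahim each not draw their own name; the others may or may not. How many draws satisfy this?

Let A_j be the event that the j-th constrained one is fixed. By inclusion-exclusion over the 4 events:
Σ_{j=0}^{4} (-1)^j C(4,j)(10-j)!
= C(4,0)·10! - C(4,1)·9! + C(4,2)·8! - C(4,3)·7! + C(4,4)·6!
= 3628800 - 1451520 + 241920 - 20160 + 720
= 2399760

2399760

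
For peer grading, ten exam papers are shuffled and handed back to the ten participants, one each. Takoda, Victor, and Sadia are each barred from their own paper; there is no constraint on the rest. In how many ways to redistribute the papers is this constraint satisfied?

2656080

Let A_j be the event that the j-th constrained one is fixed. By inclusion-exclusion over the 3 events:
Σ_{j=0}^{3} (-1)^j C(3,j)(10-j)!
= C(3,0)·10! - C(3,1)·9! + C(3,2)·8! - C(3,3)·7!
= 3628800 - 1088640 + 120960 - 5040
= 2656080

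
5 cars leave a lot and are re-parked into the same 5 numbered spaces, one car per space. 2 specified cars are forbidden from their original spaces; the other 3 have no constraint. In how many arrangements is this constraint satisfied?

78

Let A_j be the event that the j-th constrained one is fixed. By inclusion-exclusion over the 2 events:
Σ_{j=0}^{2} (-1)^j C(2,j)(5-j)!
= C(2,0)·5! - C(2,1)·4! + C(2,2)·3!
= 120 - 48 + 6
= 78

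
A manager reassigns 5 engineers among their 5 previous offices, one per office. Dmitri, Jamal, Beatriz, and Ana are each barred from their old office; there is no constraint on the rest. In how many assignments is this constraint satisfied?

53

Let A_j be the event that the j-th constrained one is fixed. By inclusion-exclusion over the 4 events:
Σ_{j=0}^{4} (-1)^j C(4,j)(5-j)!
= C(4,0)·5! - C(4,1)·4! + C(4,2)·3! - C(4,3)·2! + C(4,4)·1!
= 120 - 96 + 36 - 8 + 1
= 53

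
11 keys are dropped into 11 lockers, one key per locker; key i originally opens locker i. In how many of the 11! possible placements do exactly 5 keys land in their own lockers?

122430

Pick the 5 fixed positions: C(11,5) = 462 ways.
The other 6 form a derangement: !6 = 265.
Total: 462 × 265 = 122430.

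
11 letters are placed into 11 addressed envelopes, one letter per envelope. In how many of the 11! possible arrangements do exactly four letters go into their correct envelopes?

611820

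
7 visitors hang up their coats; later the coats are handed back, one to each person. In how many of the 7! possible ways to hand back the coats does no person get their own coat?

1854

By inclusion-exclusion, !7 = Σ (-1)^k · 7!/k! for k=0..7
= 7! - 7!/1! + 7!/2! - 7!/3! + 7!/4! - 7!/5! + 7!/6! - 7!/7!
= 5040 - 5040 + 2520 - 840 + 210 - 42 + 7 - 1
= 1854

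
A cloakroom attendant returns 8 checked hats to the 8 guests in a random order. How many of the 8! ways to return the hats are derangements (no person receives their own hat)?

14833

The subfactorial !8 = [8!/e] (nearest integer).
8! = 40320, and 40320/e ≈ 14832.90, so !8 = 14833.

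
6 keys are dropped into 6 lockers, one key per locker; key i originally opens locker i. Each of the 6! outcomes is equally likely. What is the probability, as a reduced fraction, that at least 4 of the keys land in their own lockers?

Favorable outcomes: Σ_{i≥4} C(6,i)·!(6-i) = 15·1 + 6·0 + 1·1 = 16.
Total outcomes: 6! = 720.
Probability = 16/720 = 1/45.

1/45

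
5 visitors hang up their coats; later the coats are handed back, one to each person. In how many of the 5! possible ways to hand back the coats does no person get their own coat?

44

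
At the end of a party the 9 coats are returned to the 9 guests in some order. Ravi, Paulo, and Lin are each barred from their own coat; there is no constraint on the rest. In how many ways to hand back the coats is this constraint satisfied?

256320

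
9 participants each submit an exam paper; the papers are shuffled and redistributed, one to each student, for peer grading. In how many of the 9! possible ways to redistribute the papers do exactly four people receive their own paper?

5544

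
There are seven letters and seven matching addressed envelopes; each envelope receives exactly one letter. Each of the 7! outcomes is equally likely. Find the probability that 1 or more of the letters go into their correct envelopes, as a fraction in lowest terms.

177/280

Favorable outcomes: Σ_{i≥1} C(7,i)·!(7-i) = 7·265 + 21·44 + 35·9 + 35·2 + 21·1 + 7·0 + 1·1 = 3186.
Total outcomes: 7! = 5040.
Probability = 3186/5040 = 177/280.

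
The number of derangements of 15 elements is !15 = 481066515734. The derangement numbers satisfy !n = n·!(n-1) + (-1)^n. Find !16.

!16 = 16·481066515734 + 1 = 7697064251745.

7697064251745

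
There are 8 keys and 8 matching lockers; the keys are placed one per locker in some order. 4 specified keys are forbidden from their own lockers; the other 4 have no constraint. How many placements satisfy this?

24024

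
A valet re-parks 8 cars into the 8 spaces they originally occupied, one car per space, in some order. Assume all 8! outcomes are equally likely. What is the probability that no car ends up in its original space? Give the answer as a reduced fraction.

2119/5760

Favorable outcomes: !8 = 14833.
Total outcomes: 8! = 40320.
Probability = 14833/40320 = 2119/5760.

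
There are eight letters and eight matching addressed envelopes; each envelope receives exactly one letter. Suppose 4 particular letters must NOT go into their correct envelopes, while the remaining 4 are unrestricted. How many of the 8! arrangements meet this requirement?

24024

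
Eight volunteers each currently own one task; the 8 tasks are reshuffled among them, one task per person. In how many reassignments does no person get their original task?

The subfactorial !8 = [8!/e] (nearest integer).
8! = 40320, and 40320/e ≈ 14832.90, so !8 = 14833.

14833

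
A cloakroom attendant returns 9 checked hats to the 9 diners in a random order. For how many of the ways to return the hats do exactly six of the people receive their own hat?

168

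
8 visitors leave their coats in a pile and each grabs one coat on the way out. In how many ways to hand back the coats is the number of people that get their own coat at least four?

771

Sum C(8,i)·!(8-i) for i = 4..8:
  i=4: C(8,4)·!4 = 70·9 = 630
  i=5: C(8,5)·!3 = 56·2 = 112
  i=6: C(8,6)·!2 = 28·1 = 28
  i=7: C(8,7)·!1 = 8·0 = 0
  i=8: C(8,8)·!0 = 1·1 = 1
Total = 771.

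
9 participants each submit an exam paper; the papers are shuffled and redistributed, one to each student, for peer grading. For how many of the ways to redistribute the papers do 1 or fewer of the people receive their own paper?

Sum C(9,i)·!(9-i) for i = 0..1:
  i=0: C(9,0)·!9 = 1·133496 = 133496
  i=1: C(9,1)·!8 = 9·14833 = 133497
Total = 266993.

266993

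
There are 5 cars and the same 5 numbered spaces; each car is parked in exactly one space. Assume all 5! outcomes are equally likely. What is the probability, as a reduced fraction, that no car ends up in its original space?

11/30

Favorable outcomes: !5 = 44.
Total outcomes: 5! = 120.
Probability = 44/120 = 11/30.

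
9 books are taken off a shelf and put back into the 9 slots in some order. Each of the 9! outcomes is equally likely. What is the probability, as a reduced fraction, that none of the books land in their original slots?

16687/45360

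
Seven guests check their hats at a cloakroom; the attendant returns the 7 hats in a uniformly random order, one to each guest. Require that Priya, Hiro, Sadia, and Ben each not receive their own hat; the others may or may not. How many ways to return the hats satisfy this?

2790

Inclusion-exclusion on the 4 forbidden self-matches:
Σ_{j=0}^{4} (-1)^j C(4,j)(7-j)!
= C(4,0)·7! - C(4,1)·6! + C(4,2)·5! - C(4,3)·4! + C(4,4)·3!
= 5040 - 2880 + 720 - 96 + 6
= 2790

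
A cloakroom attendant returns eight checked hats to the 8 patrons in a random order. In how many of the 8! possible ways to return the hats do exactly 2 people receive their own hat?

7420

Choose which 2 of the 8 are fixed: C(8,2) = 28.
The remaining 6 must be deranged: !6 = 265.
Total: 28 × 265 = 7420.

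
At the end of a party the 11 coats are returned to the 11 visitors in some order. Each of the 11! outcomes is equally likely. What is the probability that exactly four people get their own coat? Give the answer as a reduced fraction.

103/6720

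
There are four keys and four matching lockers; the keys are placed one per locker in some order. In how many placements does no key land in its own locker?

9

Use !n = n·!(n-1) + (-1)^n.
!4 = 4·2 + 1 = 9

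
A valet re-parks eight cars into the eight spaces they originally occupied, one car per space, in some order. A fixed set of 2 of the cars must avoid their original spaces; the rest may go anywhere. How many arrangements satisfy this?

Let A_j be the event that the j-th constrained one is fixed. By inclusion-exclusion over the 2 events:
Σ_{j=0}^{2} (-1)^j C(2,j)(8-j)!
= C(2,0)·8! - C(2,1)·7! + C(2,2)·6!
= 40320 - 10080 + 720
= 30960

30960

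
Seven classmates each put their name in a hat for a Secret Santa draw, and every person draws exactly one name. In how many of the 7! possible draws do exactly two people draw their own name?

Pick the 2 fixed positions: C(7,2) = 21 ways.
The other 5 form a derangement: !5 = 44.
Total: 21 × 44 = 924.

924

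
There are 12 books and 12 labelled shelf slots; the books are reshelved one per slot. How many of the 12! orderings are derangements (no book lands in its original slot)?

!12 = 12! · Σ_{k=0}^{12} (-1)^k/k!
= 12! - 12!/1! + 12!/2! - 12!/3! + 12!/4! - 12!/5! + 12!/6! - 12!/7! + 12!/8! - 12!/9! + 12!/10! - 12!/11! + 12!/12!
= 479001600 - 479001600 + 239500800 - 79833600 + 19958400 - 3991680 + 665280 - 95040 + 11880 - 1320 + 132 - 12 + 1
= 176214841

176214841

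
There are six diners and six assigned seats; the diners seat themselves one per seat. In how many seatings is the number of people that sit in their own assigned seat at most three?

Sum C(6,i)·!(6-i) for i = 0..3:
  i=0: C(6,0)·!6 = 1·265 = 265
  i=1: C(6,1)·!5 = 6·44 = 264
  i=2: C(6,2)·!4 = 15·9 = 135
  i=3: C(6,3)·!3 = 20·2 = 40
Total = 704.

704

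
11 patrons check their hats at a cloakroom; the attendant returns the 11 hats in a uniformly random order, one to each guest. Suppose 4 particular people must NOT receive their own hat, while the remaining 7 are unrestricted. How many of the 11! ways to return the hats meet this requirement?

27422640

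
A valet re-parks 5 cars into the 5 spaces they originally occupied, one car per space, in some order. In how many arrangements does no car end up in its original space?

44

By inclusion-exclusion, !5 = Σ (-1)^k · 5!/k! for k=0..5
= 5! - 5!/1! + 5!/2! - 5!/3! + 5!/4! - 5!/5!
= 120 - 120 + 60 - 20 + 5 - 1
= 44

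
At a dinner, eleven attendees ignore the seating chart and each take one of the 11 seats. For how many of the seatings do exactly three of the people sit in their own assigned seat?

2447445

Pick the 3 fixed positions: C(11,3) = 165 ways.
The other 8 form a derangement: !8 = 14833.
Total: 165 × 14833 = 2447445.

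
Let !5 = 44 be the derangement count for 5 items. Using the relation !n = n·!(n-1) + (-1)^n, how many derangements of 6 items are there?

!6 = 6·44 + 1 = 265.

265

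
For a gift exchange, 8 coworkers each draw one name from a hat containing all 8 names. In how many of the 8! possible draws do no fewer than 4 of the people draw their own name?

771

# with exactly i fixed is C(8,i)·!(8-i); sum over i=4..8:
  i=4: C(8,4)·!4 = 70·9 = 630
  i=5: C(8,5)·!3 = 56·2 = 112
  i=6: C(8,6)·!2 = 28·1 = 28
  i=7: C(8,7)·!1 = 8·0 = 0
  i=8: C(8,8)·!0 = 1·1 = 1
Total = 771.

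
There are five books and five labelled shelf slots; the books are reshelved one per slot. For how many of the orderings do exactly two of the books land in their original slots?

Choose which 2 of the 5 are fixed: C(5,2) = 10.
The remaining 3 must be deranged: !3 = 2.
Total: 10 × 2 = 20.

20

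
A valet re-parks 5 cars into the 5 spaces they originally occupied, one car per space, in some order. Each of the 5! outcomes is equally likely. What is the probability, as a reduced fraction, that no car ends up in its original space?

11/30

Favorable outcomes: !5 = 44.
Total outcomes: 5! = 120.
Probability = 44/120 = 11/30.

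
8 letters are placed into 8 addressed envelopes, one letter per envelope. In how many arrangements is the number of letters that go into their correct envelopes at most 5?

40291

# with exactly i fixed is C(8,i)·!(8-i); sum over i=0..5:
  i=0: C(8,0)·!8 = 1·14833 = 14833
  i=1: C(8,1)·!7 = 8·1854 = 14832
  i=2: C(8,2)·!6 = 28·265 = 7420
  i=3: C(8,3)·!5 = 56·44 = 2464
  i=4: C(8,4)·!4 = 70·9 = 630
  i=5: C(8,5)·!3 = 56·2 = 112
Total = 40291.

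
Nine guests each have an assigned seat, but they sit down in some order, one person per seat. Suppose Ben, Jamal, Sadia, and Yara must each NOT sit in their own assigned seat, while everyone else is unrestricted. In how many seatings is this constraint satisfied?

229080

Inclusion-exclusion on the 4 forbidden self-matches:
Σ_{j=0}^{4} (-1)^j C(4,j)(9-j)!
= C(4,0)·9! - C(4,1)·8! + C(4,2)·7! - C(4,3)·6! + C(4,4)·5!
= 362880 - 161280 + 30240 - 2880 + 120
= 229080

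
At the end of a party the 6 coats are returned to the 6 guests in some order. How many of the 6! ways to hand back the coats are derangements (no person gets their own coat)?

!6 = 6! · Σ_{k=0}^{6} (-1)^k/k!
= 6! - 6!/1! + 6!/2! - 6!/3! + 6!/4! - 6!/5! + 6!/6!
= 720 - 720 + 360 - 120 + 30 - 6 + 1
= 265

265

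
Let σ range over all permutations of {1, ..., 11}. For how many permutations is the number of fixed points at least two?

10547659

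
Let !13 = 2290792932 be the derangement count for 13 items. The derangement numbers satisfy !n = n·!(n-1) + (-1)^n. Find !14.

32071101049

!14 = 14·2290792932 + 1 = 32071101049.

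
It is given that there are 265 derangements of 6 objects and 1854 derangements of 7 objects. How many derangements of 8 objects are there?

!8 = (8-1)·(!7 + !6) = 7·(1854 + 265) = 7·2119 = 14833.

14833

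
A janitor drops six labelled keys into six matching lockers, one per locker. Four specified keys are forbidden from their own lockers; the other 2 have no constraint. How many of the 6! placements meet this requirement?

362

Let A_j be the event that the j-th constrained one is fixed. By inclusion-exclusion over the 4 events:
Σ_{j=0}^{4} (-1)^j C(4,j)(6-j)!
= C(4,0)·6! - C(4,1)·5! + C(4,2)·4! - C(4,3)·3! + C(4,4)·2!
= 720 - 480 + 144 - 24 + 2
= 362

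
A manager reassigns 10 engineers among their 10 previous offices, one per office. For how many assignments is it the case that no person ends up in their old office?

1334961

Use !n = (n-1)(!(n-1) + !(n-2)).
!10 = 9·(133496 + 14833) = 9·148329 = 1334961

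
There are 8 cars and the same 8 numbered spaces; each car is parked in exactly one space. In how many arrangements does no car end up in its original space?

14833

By inclusion-exclusion, !8 = Σ (-1)^k · 8!/k! for k=0..8
= 8! - 8!/1! + 8!/2! - 8!/3! + 8!/4! - 8!/5! + 8!/6! - 8!/7! + 8!/8!
= 40320 - 40320 + 20160 - 6720 + 1680 - 336 + 56 - 8 + 1
= 14833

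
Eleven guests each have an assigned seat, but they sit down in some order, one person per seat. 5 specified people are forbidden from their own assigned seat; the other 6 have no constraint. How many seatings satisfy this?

Inclusion-exclusion on the 5 forbidden self-matches:
Σ_{j=0}^{5} (-1)^j C(5,j)(11-j)!
= C(5,0)·11! - C(5,1)·10! + C(5,2)·9! - C(5,3)·8! + C(5,4)·7! - C(5,5)·6!
= 39916800 - 18144000 + 3628800 - 403200 + 25200 - 720
= 25022880

25022880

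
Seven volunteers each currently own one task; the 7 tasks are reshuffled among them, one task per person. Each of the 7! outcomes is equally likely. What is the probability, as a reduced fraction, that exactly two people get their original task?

11/60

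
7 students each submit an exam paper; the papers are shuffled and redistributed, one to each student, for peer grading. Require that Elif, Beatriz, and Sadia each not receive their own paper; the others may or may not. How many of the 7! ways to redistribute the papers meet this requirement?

Let A_j be the event that the j-th constrained one is fixed. By inclusion-exclusion over the 3 events:
Σ_{j=0}^{3} (-1)^j C(3,j)(7-j)!
= C(3,0)·7! - C(3,1)·6! + C(3,2)·5! - C(3,3)·4!
= 5040 - 2160 + 360 - 24
= 3216

3216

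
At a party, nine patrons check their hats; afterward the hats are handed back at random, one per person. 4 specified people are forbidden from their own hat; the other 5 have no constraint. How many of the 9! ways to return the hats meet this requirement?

229080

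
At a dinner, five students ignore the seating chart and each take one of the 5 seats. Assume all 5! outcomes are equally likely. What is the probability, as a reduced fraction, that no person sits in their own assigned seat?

11/30

Favorable outcomes: !5 = 44.
Total outcomes: 5! = 120.
Probability = 44/120 = 11/30.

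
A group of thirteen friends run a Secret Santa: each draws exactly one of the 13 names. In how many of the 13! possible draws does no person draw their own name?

2290792932

The number of derangements of 13 is !13 = Σ_{k=0}^{13} (-1)^k·13!/k!
= 13! - 13!/1! + 13!/2! - 13!/3! + 13!/4! - 13!/5! + 13!/6! - 13!/7! + 13!/8! - 13!/9! + 13!/10! - 13!/11! + 13!/12! - 13!/13!
= 6227020800 - 6227020800 + 3113510400 - 1037836800 + 259459200 - 51891840 + 8648640 - 1235520 + 154440 - 17160 + 1716 - 156 + 13 - 1
= 2290792932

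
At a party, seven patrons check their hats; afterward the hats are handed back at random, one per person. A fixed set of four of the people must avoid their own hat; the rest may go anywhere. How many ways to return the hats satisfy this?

2790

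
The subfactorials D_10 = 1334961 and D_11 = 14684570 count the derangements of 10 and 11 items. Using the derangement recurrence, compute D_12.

176214841

D_12 = (12-1)·(D_11 + D_10) = 11·(14684570 + 1334961) = 11·16019531 = 176214841.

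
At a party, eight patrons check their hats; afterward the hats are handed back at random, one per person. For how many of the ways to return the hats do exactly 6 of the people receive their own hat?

Choose which 6 of the 8 are fixed: C(8,6) = 28.
The remaining 2 must be deranged: !2 = 1.
Total: 28 × 1 = 28.

28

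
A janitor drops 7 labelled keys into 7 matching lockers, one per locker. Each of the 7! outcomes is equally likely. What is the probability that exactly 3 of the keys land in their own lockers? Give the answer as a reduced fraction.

1/16

Favorable outcomes: C(7,3)·!4 = 35·9 = 315.
Total outcomes: 7! = 5040.
Probability = 315/5040 = 1/16.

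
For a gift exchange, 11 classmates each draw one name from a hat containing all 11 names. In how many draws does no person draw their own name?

The number of derangements of 11 is !11 = Σ_{k=0}^{11} (-1)^k·11!/k!
= 11! - 11!/1! + 11!/2! - 11!/3! + 11!/4! - 11!/5! + 11!/6! - 11!/7! + 11!/8! - 11!/9! + 11!/10! - 11!/11!
= 39916800 - 39916800 + 19958400 - 6652800 + 1663200 - 332640 + 55440 - 7920 + 990 - 110 + 11 - 1
= 14684570

14684570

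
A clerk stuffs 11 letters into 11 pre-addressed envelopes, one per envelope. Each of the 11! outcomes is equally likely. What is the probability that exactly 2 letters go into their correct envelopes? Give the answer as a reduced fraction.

Favorable outcomes: C(11,2)·!9 = 55·133496 = 7342280.
Total outcomes: 11! = 39916800.
Probability = 7342280/39916800 = 16687/90720.

16687/90720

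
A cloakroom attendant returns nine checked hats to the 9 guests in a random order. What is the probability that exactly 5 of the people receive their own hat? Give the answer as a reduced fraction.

Favorable outcomes: C(9,5)·!4 = 126·9 = 1134.
Total outcomes: 9! = 362880.
Probability = 1134/362880 = 1/320.

1/320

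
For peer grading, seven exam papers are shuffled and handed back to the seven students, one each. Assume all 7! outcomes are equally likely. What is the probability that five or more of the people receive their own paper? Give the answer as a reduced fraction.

11/2520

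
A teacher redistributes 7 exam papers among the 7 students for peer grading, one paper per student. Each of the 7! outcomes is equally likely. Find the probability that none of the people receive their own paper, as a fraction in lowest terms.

Favorable outcomes: !7 = 1854.
Total outcomes: 7! = 5040.
Probability = 1854/5040 = 103/280.

103/280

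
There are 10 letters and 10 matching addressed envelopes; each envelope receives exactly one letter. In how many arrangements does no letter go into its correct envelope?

1334961

The subfactorial !10 = [10!/e] (nearest integer).
10! = 3628800, and 3628800/e ≈ 1334960.92, so !10 = 1334961.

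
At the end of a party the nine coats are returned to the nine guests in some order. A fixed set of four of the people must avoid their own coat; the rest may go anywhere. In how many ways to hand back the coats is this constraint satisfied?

229080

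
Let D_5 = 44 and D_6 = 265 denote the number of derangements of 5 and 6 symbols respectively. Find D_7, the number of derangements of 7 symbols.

1854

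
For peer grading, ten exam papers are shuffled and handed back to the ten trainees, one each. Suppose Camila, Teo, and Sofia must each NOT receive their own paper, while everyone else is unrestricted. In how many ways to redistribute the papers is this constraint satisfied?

2656080

Let A_j be the event that the j-th constrained one is fixed. By inclusion-exclusion over the 3 events:
Σ_{j=0}^{3} (-1)^j C(3,j)(10-j)!
= C(3,0)·10! - C(3,1)·9! + C(3,2)·8! - C(3,3)·7!
= 3628800 - 1088640 + 120960 - 5040
= 2656080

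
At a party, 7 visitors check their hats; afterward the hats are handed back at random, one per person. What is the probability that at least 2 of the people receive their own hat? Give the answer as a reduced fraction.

1331/5040

Favorable outcomes: Σ_{i≥2} C(7,i)·!(7-i) = 21·44 + 35·9 + 35·2 + 21·1 + 7·0 + 1·1 = 1331.
Total outcomes: 7! = 5040.
Probability = 1331/5040 = 1331/5040.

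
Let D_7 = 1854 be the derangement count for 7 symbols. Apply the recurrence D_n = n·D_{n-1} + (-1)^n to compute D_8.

D_8 = 8·1854 + 1 = 14833.

14833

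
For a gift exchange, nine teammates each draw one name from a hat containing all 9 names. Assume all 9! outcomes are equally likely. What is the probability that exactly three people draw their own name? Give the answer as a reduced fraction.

53/864

Favorable outcomes: C(9,3)·!6 = 84·265 = 22260.
Total outcomes: 9! = 362880.
Probability = 22260/362880 = 53/864.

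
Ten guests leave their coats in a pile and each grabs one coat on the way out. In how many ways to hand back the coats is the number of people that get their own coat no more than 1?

# with exactly i fixed is C(10,i)·!(10-i); sum over i=0..1:
  i=0: C(10,0)·!10 = 1·1334961 = 1334961
  i=1: C(10,1)·!9 = 10·133496 = 1334960
Total = 2669921.

2669921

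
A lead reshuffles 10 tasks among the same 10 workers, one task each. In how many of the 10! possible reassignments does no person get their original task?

1334961

The subfactorial !10 = [10!/e] (nearest integer).
10! = 3628800, and 3628800/e ≈ 1334960.92, so !10 = 1334961.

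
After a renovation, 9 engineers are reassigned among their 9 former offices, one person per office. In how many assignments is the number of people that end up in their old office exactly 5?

1134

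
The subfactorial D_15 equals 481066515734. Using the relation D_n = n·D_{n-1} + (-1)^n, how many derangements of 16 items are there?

7697064251745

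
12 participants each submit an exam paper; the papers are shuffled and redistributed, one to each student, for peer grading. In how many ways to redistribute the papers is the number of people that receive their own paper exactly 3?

29369120

Pick the 3 fixed positions: C(12,3) = 220 ways.
The remaining 9 must be deranged: !9 = 133496.
Total: 220 × 133496 = 29369120.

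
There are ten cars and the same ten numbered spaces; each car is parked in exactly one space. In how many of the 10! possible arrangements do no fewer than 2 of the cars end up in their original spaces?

Sum C(10,i)·!(10-i) for i = 2..10:
  i=2: C(10,2)·!8 = 45·14833 = 667485
  i=3: C(10,3)·!7 = 120·1854 = 222480
  i=4: C(10,4)·!6 = 210·265 = 55650
  i=5: C(10,5)·!5 = 252·44 = 11088
  i=6: C(10,6)·!4 = 210·9 = 1890
  i=7: C(10,7)·!3 = 120·2 = 240
  i=8: C(10,8)·!2 = 45·1 = 45
  i=9: C(10,9)·!1 = 10·0 = 0
  i=10: C(10,10)·!0 = 1·1 = 1
Total = 958879.

958879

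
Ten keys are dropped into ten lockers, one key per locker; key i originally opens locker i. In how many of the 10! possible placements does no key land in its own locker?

1334961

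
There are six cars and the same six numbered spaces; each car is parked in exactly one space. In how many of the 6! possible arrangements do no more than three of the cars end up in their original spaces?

# with exactly i fixed is C(6,i)·!(6-i); sum over i=0..3:
  i=0: C(6,0)·!6 = 1·265 = 265
  i=1: C(6,1)·!5 = 6·44 = 264
  i=2: C(6,2)·!4 = 15·9 = 135
  i=3: C(6,3)·!3 = 20·2 = 40
Total = 704.

704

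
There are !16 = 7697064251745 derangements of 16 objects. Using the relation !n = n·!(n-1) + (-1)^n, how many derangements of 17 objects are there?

130850092279664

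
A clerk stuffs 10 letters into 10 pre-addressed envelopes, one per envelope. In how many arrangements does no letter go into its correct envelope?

The number of derangements of 10 is !10 = Σ_{k=0}^{10} (-1)^k·10!/k!
= 10! - 10!/1! + 10!/2! - 10!/3! + 10!/4! - 10!/5! + 10!/6! - 10!/7! + 10!/8! - 10!/9! + 10!/10!
= 3628800 - 3628800 + 1814400 - 604800 + 151200 - 30240 + 5040 - 720 + 90 - 10 + 1
= 1334961

1334961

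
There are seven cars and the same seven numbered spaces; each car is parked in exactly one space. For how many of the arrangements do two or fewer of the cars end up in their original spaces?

4633

# with exactly i fixed is C(7,i)·!(7-i); sum over i=0..2:
  i=0: C(7,0)·!7 = 1·1854 = 1854
  i=1: C(7,1)·!6 = 7·265 = 1855
  i=2: C(7,2)·!5 = 21·44 = 924
Total = 4633.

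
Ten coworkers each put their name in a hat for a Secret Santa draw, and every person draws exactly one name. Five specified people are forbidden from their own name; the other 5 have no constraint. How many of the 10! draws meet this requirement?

2170680

Let A_j be the event that the j-th constrained one is fixed. By inclusion-exclusion over the 5 events:
Σ_{j=0}^{5} (-1)^j C(5,j)(10-j)!
= C(5,0)·10! - C(5,1)·9! + C(5,2)·8! - C(5,3)·7! + C(5,4)·6! - C(5,5)·5!
= 3628800 - 1814400 + 403200 - 50400 + 3600 - 120
= 2170680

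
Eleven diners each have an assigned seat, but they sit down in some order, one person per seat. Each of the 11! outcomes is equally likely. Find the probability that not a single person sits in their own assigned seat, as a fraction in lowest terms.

Favorable outcomes: !11 = 14684570.
Total outcomes: 11! = 39916800.
Probability = 14684570/39916800 = 1468457/3991680.

1468457/3991680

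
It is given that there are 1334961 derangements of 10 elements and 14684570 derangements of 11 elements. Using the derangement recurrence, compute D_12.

D_12 = (12-1)·(D_11 + D_10) = 11·(14684570 + 1334961) = 11·16019531 = 176214841.

176214841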